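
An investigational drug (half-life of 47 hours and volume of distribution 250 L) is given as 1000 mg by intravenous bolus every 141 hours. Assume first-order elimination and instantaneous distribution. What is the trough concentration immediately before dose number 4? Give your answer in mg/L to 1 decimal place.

f = (1/2)^(τ/t½) = (1/2)^(141/47) ≈ 0.1250.
C₀ = D/Vd = 1000/250 ≈ 4.000 mg/L.
Before the 4th dose, 3 doses have been given. Superposition: Cmin = C₀·(f + f² + … + f^3).
≈ 4.000 × (0.1250 + 0.0156 + 0.0020) ≈ 4.000 × 0.1426 ≈ 0.570 mg/L.

0.6 mg/L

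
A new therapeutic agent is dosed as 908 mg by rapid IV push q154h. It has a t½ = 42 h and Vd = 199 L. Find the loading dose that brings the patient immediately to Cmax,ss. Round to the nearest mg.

f = (1/2)^(154/42) ≈ 0.078745; accumulation ratio R = 1/(1−f) ≈ 1.08548.
Loading dose to hit Cmax,ss on first dose: D_load = D_maint·R ≈ 908 × 1.08548 ≈ 985.62 mg.

986 mg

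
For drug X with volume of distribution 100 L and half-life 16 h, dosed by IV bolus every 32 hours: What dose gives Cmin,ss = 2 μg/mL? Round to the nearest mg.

τ/t½ = 32/16 ≈ 2, so f = (1/2)^(32/16) ≈ 0.250000.
Cmin,ss = (D/Vd)·f/(1−f), so D = Cmin,ss·Vd·(1−f)/f.
D = 2 × 100 × (1−f)/f ≈ 2 × 100 × 3.00000 ≈ 600.00 mg.

600 mg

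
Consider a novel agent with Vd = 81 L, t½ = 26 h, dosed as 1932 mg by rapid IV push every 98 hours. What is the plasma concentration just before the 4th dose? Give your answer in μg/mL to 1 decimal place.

1.9 μg/mL

f = (1/2)^(τ/t½) = (1/2)^(98/26) ≈ 0.0733.
C₀ = D/Vd = 1932/81 ≈ 23.852 μg/mL.
Before the 4th dose, 3 doses have been given. Superposition: Cmin = C₀·(f + f² + … + f^3).
≈ 23.852 × (0.0733 + 0.0054 + 0.0004) ≈ 23.852 × 0.0791 ≈ 1.887 μg/mL.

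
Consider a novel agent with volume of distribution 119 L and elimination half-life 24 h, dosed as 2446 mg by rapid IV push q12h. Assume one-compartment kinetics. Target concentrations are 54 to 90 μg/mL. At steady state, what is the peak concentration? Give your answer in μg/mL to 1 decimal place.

70.2 μg/mL

τ/t½ = 12/24 ≈ 0.5, so fraction remaining f = (1/2)^(12/24) ≈ 0.7071.
At steady state, accumulation factor R = 1/(1 − e^(−kτ)) ≈ 3.4141.
Each bolus raises the concentration by D/Vd = 2446/119 ≈ 20.555 μg/mL.
Cmax,ss = C₀/(1 − f) ≈ 20.555/0.2929 ≈ 70.178 μg/mL.
Peak 70.2 μg/mL vs MTC 90 μg/mL: below toxic threshold.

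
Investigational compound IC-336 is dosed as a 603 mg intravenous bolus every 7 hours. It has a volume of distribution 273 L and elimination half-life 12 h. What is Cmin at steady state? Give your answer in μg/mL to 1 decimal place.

Over one 7-h interval, 7/12 ≈ 0.58333 half-lives elapse, leaving f ≈ 0.6674 of each dose.
Accumulation ratio R = 1/(1 − f) ≈ 1/0.3326 ≈ 3.0066.
Single-dose peak C₀ = D/Vd = 603/273 ≈ 2.209 μg/mL.
Cmax,ss = C₀/(1 − f) ≈ 2.209/0.3326 ≈ 6.642 μg/mL.
One interval later, Cmin,ss = Cmax,ss·e^(−kτ) ≈ 6.642 × 0.6674 ≈ 4.433 μg/mL.

4.4 μg/mL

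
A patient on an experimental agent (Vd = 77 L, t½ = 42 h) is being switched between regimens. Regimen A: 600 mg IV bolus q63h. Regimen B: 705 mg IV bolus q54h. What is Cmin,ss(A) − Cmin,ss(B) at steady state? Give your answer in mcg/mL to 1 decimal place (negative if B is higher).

Regimen A: f = (1/2)^(63/42) ≈ 0.3536; Cmin,ss = (600/77)·f/(1−f) ≈ 4.263 mcg/mL.
Regimen B: f = (1/2)^(54/42) ≈ 0.4102; Cmin,ss = (705/77)·f/(1−f) ≈ 6.368 mcg/mL.
Difference ≈ 4.263 − 6.368 ≈ -2.105 mcg/mL.

-2.1 mcg/mL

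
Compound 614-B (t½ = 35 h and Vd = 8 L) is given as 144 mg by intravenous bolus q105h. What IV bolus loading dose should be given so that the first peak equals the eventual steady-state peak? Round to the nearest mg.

165 mg

f = (1/2)^(105/35) ≈ 0.125000; accumulation ratio R = 1/(1−f) ≈ 1.14286.
Loading dose to hit Cmax,ss on first dose: D_load = D_maint·R ≈ 144 × 1.14286 ≈ 164.57 mg.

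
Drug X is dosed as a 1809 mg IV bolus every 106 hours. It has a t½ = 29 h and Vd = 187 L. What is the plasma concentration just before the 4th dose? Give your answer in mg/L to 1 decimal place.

f = (1/2)^(τ/t½) = (1/2)^(106/29) ≈ 0.0794.
C₀ = D/Vd = 1809/187 ≈ 9.674 mg/L.
Before the 4th dose, 3 doses have been given. Superposition: Cmin = C₀·(f + f² + … + f^3).
≈ 9.674 × (0.0794 + 0.0063 + 0.0005) ≈ 9.674 × 0.0862 ≈ 0.834 mg/L.

0.8 mg/L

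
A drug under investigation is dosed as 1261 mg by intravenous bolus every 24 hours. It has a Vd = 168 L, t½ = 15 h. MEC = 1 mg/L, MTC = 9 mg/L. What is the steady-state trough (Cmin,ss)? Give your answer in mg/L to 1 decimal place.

3.7 mg/L

k = ln2/t½ = ln2/15 ≈ 0.046210 h⁻¹; fraction remaining f = e^(−kτ) = e^(−0.046210×24) ≈ 0.3299.
Single-dose peak C₀ = D/Vd = 1261/168 ≈ 7.506 mg/L.
Steady-state trough Cmin,ss = C₀·f/(1−f) ≈ 7.506 × 0.3299/0.6701 ≈ 3.695 mg/L.
Trough 3.7 mg/L vs MEC 1 mg/L: adequate.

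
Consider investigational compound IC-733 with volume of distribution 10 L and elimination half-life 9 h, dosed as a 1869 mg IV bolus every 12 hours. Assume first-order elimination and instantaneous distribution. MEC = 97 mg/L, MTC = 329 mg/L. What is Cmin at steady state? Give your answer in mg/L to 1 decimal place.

Over one 12-h interval, 12/9 ≈ 1.3333 half-lives elapse, leaving f ≈ 0.3969 of each dose.
At steady state, accumulation factor R = 1/(1 − e^(−kτ)) ≈ 1.6581.
Single-dose peak C₀ = D/Vd = 1869/10 ≈ 186.900 mg/L.
Steady-state peak Cmax,ss = C₀·R ≈ 186.900 × 1.6581 ≈ 309.899 mg/L.
One interval later, Cmin,ss = Cmax,ss·e^(−kτ) ≈ 309.899 × 0.3969 ≈ 122.999 mg/L.
Trough 123.0 mg/L vs MEC 97 mg/L: adequate.

123.0 mg/L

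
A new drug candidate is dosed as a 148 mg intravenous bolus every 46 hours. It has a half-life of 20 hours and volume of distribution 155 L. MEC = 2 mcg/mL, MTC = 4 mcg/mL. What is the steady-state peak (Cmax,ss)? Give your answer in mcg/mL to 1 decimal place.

Over one 46-h interval, 46/20 ≈ 2.3 half-lives elapse, leaving f ≈ 0.2031 of each dose.
Accumulation ratio R = 1/(1 − f) ≈ 1/0.7969 ≈ 1.2549.
Each bolus raises the concentration by D/Vd = 148/155 ≈ 0.955 mcg/mL.
Steady-state peak Cmax,ss = C₀·R ≈ 0.955 × 1.2549 ≈ 1.198 mcg/mL.
Peak 1.2 mcg/mL vs MTC 4 mcg/mL: below toxic threshold.

1.2 mcg/mL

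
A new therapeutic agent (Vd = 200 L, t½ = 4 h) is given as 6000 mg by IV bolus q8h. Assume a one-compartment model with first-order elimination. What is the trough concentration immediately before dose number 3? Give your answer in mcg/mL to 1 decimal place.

9.4 mcg/mL

f = (1/2)^(τ/t½) = (1/2)^(8/4) ≈ 0.2500.
C₀ = D/Vd = 6000/200 ≈ 30.000 mcg/mL.
Before the 3rd dose, 2 doses have been given. Superposition: Cmin = C₀·(f + f²).
≈ 30.000 × (0.2500 + 0.0625) ≈ 30.000 × 0.3125 ≈ 9.375 mcg/mL.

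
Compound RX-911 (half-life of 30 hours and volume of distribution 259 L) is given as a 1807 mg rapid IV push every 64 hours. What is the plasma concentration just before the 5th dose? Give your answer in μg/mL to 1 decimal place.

f = (1/2)^(τ/t½) = (1/2)^(64/30) ≈ 0.2279.
C₀ = D/Vd = 1807/259 ≈ 6.977 μg/mL.
Before the 5th dose, 4 doses have been given. Superposition: Cmin = C₀·(f + f² + … + f^4).
≈ 6.977 × (0.2279 + 0.0519 + 0.0118 + 0.0027) ≈ 6.977 × 0.2943 ≈ 2.053 μg/mL.

2.1 μg/mL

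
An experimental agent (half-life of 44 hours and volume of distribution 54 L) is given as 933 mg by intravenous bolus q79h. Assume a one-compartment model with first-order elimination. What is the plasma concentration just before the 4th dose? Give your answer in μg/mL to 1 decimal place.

6.8 μg/mL

f = (1/2)^(τ/t½) = (1/2)^(79/44) ≈ 0.2881.
C₀ = D/Vd = 933/54 ≈ 17.278 μg/mL.
Before the 4th dose, 3 doses have been given. Superposition: Cmin = C₀·(f + f² + … + f^3).
≈ 17.278 × (0.2881 + 0.0830 + 0.0239) ≈ 17.278 × 0.3950 ≈ 6.825 μg/mL.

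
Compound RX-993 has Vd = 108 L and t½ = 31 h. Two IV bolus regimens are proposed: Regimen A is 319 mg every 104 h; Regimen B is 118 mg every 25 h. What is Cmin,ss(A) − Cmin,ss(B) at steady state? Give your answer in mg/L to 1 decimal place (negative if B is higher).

Regimen A: f = (1/2)^(104/31) ≈ 0.0977; Cmin,ss = (319/108)·f/(1−f) ≈ 0.320 mg/L.
Regimen B: f = (1/2)^(25/31) ≈ 0.5718; Cmin,ss = (118/108)·f/(1−f) ≈ 1.459 mg/L.
Difference ≈ 0.320 − 1.459 ≈ -1.139 mg/L.

-1.1 mg/L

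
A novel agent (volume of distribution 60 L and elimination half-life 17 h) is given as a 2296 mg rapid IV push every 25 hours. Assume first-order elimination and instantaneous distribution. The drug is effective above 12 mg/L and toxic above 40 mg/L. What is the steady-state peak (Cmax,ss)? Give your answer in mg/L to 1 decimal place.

τ/t½ = 25/17 ≈ 1.4706, so fraction remaining f = (1/2)^(25/17) ≈ 0.3608.
At steady state, accumulation factor R = 1/(1 − e^(−kτ)) ≈ 1.5645.
Each bolus raises the concentration by D/Vd = 2296/60 ≈ 38.267 mg/L.
Steady-state peak Cmax,ss = C₀·R ≈ 38.267 × 1.5645 ≈ 59.869 mg/L.
Peak 59.9 mg/L vs MTC 40 mg/L: exceeds toxic threshold.

59.9 mg/L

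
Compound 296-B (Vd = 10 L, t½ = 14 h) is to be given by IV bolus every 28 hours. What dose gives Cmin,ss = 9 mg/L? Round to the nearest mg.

τ/t½ = 28/14 ≈ 2, so f = (1/2)^(28/14) ≈ 0.250000.
Cmin,ss = (D/Vd)·f/(1−f), so D = Cmin,ss·Vd·(1−f)/f.
D = 9 × 10 × (1−f)/f ≈ 9 × 10 × 3.00000 ≈ 270.00 mg.

270 mg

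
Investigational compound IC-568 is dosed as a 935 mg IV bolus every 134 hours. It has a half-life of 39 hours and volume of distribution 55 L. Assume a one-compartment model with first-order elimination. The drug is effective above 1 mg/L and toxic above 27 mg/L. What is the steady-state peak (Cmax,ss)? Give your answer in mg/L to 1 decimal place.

18.7 mg/L

Over one 134-h interval, 134/39 ≈ 3.4359 half-lives elapse, leaving f ≈ 0.0924 of each dose.
At steady state, accumulation factor R = 1/(1 − e^(−kτ)) ≈ 1.1018.
Single-dose peak C₀ = D/Vd = 935/55 ≈ 17.000 mg/L.
Cmax,ss = C₀/(1 − f) ≈ 17.000/0.9076 ≈ 18.731 mg/L.
Peak 18.7 mg/L vs MTC 27 mg/L: below toxic threshold.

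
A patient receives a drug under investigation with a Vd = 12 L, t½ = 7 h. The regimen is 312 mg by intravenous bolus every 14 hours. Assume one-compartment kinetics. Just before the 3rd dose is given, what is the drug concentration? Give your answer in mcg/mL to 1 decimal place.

8.1 mcg/mL

f = (1/2)^(τ/t½) = (1/2)^(14/7) ≈ 0.2500.
C₀ = D/Vd = 312/12 ≈ 26.000 mcg/mL.
Before the 3rd dose, 2 doses have been given. Superposition: Cmin = C₀·(f + f²).
≈ 26.000 × (0.2500 + 0.0625) ≈ 26.000 × 0.3125 ≈ 8.125 mcg/mL.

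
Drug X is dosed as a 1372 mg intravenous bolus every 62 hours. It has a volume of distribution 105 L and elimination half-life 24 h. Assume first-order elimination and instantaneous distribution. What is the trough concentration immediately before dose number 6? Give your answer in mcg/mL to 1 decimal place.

2.6 mcg/mL

f = (1/2)^(τ/t½) = (1/2)^(62/24) ≈ 0.1669.
C₀ = D/Vd = 1372/105 ≈ 13.067 mcg/mL.
Before the 6th dose, 5 doses have been given. Superposition: Cmin = C₀·(f + f² + … + f^5).
≈ 13.067 × (0.1669 + 0.0279 + 0.0046 + 0.0008 + 0.0001) ≈ 13.067 × 0.2003 ≈ 2.617 mcg/mL.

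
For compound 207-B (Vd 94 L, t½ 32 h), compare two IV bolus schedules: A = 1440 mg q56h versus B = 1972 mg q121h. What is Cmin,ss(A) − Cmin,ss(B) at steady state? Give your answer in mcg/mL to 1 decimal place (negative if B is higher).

4.8 mcg/mL

Regimen A: f = (1/2)^(56/32) ≈ 0.2973; Cmin,ss = (1440/94)·f/(1−f) ≈ 6.481 mcg/mL.
Regimen B: f = (1/2)^(121/32) ≈ 0.0727; Cmin,ss = (1972/94)·f/(1−f) ≈ 1.645 mcg/mL.
Difference ≈ 6.481 − 1.645 ≈ 4.836 mcg/mL.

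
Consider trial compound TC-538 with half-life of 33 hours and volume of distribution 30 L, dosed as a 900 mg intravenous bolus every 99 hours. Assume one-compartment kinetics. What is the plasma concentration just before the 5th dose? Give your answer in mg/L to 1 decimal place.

f = (1/2)^(τ/t½) = (1/2)^(99/33) ≈ 0.1250.
C₀ = D/Vd = 900/30 ≈ 30.000 mg/L.
Before the 5th dose, 4 doses have been given. Superposition: Cmin = C₀·(f + f² + … + f^4).
≈ 30.000 × (0.1250 + 0.0156 + 0.0020 + 0.0002) ≈ 30.000 × 0.1428 ≈ 4.284 mg/L.

4.3 mg/L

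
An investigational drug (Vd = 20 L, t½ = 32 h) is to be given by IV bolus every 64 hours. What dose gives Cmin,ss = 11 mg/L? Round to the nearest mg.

τ/t½ = 64/32 ≈ 2, so f = (1/2)^(64/32) ≈ 0.250000.
Cmin,ss = (D/Vd)·f/(1−f), so D = Cmin,ss·Vd·(1−f)/f.
D = 11 × 20 × (1−f)/f ≈ 11 × 20 × 3.00000 ≈ 660.00 mg.

660 mg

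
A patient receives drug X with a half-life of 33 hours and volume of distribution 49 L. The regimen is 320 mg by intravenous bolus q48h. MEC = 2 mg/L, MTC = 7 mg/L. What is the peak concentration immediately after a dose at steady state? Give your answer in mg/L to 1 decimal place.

10.3 mg/L

k = ln2/t½ = ln2/33 ≈ 0.021004 h⁻¹; fraction remaining f = e^(−kτ) = e^(−0.021004×48) ≈ 0.3649.
At steady state, accumulation factor R = 1/(1 − e^(−kτ)) ≈ 1.5746.
Single-dose peak C₀ = D/Vd = 320/49 ≈ 6.531 mg/L.
Cmax,ss = C₀/(1 − f) ≈ 6.531/0.6351 ≈ 10.283 mg/L.
Peak 10.3 mg/L vs MTC 7 mg/L: exceeds toxic threshold.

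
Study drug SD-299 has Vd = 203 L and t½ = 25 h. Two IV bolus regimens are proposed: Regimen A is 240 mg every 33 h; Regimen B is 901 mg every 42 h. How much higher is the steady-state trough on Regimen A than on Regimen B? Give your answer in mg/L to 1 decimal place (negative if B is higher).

-1.2 mg/L

Regimen A: f = (1/2)^(33/25) ≈ 0.4005; Cmin,ss = (240/203)·f/(1−f) ≈ 0.790 mg/L.
Regimen B: f = (1/2)^(42/25) ≈ 0.3121; Cmin,ss = (901/203)·f/(1−f) ≈ 2.014 mg/L.
Difference ≈ 0.790 − 2.014 ≈ -1.224 mg/L.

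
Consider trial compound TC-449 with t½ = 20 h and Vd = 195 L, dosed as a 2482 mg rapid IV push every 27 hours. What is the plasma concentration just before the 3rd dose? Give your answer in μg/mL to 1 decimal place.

f = (1/2)^(τ/t½) = (1/2)^(27/20) ≈ 0.3923.
C₀ = D/Vd = 2482/195 ≈ 12.728 μg/mL.
Before the 3rd dose, 2 doses have been given. Superposition: Cmin = C₀·(f + f²).
≈ 12.728 × (0.3923 + 0.1539) ≈ 12.728 × 0.5462 ≈ 6.952 μg/mL.

7.0 μg/mL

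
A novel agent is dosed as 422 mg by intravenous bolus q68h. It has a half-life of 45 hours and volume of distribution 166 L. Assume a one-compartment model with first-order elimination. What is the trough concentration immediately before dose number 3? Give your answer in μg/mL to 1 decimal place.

1.2 μg/mL

f = (1/2)^(τ/t½) = (1/2)^(68/45) ≈ 0.3508.
C₀ = D/Vd = 422/166 ≈ 2.542 μg/mL.
Before the 3rd dose, 2 doses have been given. Superposition: Cmin = C₀·(f + f²).
≈ 2.542 × (0.3508 + 0.1231) ≈ 2.542 × 0.4739 ≈ 1.205 μg/mL.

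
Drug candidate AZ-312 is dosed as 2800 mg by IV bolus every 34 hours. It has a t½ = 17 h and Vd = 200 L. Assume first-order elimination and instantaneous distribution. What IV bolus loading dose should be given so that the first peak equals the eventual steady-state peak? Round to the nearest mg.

f = (1/2)^(34/17) ≈ 0.250000; accumulation ratio R = 1/(1−f) ≈ 1.33333.
Loading dose to hit Cmax,ss on first dose: D_load = D_maint·R ≈ 2800 × 1.33333 ≈ 3733.32 mg.

3733 mg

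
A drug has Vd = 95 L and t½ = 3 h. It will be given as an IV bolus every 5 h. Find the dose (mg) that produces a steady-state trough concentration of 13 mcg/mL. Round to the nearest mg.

τ/t½ = 5/3 ≈ 1.6667, so f = (1/2)^(5/3) ≈ 0.314980.
Cmin,ss = (D/Vd)·f/(1−f), so D = Cmin,ss·Vd·(1−f)/f.
D = 13 × 95 × (1−f)/f ≈ 13 × 95 × 2.17480 ≈ 2685.88 mg.

2686 mg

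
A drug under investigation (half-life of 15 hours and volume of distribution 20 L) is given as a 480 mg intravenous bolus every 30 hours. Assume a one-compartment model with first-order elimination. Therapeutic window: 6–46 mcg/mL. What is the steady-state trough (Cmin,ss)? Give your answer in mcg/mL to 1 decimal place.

8.0 mcg/mL

The dosing interval is 2 half-lives, so f = 2^(−2) = 0.25.
Accumulation ratio R = 1/(1 − f) = 1/0.75 = 4/3.
Single-dose peak C₀ = D/Vd = 480/20 = 24 mcg/mL.
Steady-state peak Cmax,ss = C₀·R = 24 × 4/3 ≈ 32.000 mcg/mL.
Steady-state trough Cmin,ss = Cmax,ss·f ≈ 32.000 × 0.25 ≈ 8.000 mcg/mL.
Trough 8.0 mcg/mL vs MEC 6 mcg/mL: adequate.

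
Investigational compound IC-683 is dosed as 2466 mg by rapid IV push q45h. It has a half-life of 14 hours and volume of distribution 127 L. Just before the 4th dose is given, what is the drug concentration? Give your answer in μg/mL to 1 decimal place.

2.3 μg/mL

f = (1/2)^(τ/t½) = (1/2)^(45/14) ≈ 0.1077.
C₀ = D/Vd = 2466/127 ≈ 19.417 μg/mL.
Before the 4th dose, 3 doses have been given. Superposition: Cmin = C₀·(f + f² + … + f^3).
≈ 19.417 × (0.1077 + 0.0116 + 0.0012) ≈ 19.417 × 0.1205 ≈ 2.340 μg/mL.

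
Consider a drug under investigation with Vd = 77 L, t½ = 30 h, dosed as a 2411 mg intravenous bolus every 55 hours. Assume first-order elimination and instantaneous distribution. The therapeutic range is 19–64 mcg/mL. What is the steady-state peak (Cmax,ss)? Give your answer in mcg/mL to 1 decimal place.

43.5 mcg/mL

τ/t½ = 55/30 ≈ 1.8333, so fraction remaining f = (1/2)^(55/30) ≈ 0.2806.
Accumulation ratio R = 1/(1 − f) ≈ 1/0.7194 ≈ 1.3900.
Single-dose peak C₀ = D/Vd = 2411/77 ≈ 31.312 mcg/mL.
Steady-state peak Cmax,ss = C₀·R ≈ 31.312 × 1.3900 ≈ 43.524 mcg/mL.
Peak 43.5 mcg/mL vs MTC 64 mcg/mL: below toxic threshold.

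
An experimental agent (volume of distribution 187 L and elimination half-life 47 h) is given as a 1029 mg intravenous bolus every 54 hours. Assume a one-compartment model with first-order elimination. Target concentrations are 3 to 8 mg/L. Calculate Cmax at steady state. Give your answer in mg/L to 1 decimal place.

10.0 mg/L

k = ln2/t½ = ln2/47 ≈ 0.014748 h⁻¹; fraction remaining f = e^(−kτ) = e^(−0.014748×54) ≈ 0.4510.
At steady state, accumulation factor R = 1/(1 − e^(−kτ)) ≈ 1.8215.
Each bolus raises the concentration by D/Vd = 1029/187 ≈ 5.503 mg/L.
Steady-state peak Cmax,ss = C₀·R ≈ 5.503 × 1.8215 ≈ 10.024 mg/L.
Peak 10.0 mg/L vs MTC 8 mg/L: exceeds toxic threshold.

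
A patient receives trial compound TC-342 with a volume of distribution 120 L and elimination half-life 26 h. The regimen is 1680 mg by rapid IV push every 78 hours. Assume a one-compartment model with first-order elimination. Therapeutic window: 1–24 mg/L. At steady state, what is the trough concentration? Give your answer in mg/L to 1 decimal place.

2.0 mg/L

The dosing interval is 3 half-lives, so f = 2^(−3) = 0.125.
Accumulation ratio R = 1/(1 − f) = 1/0.875 = 8/7.
Single-dose peak C₀ = D/Vd = 1680/120 = 14 mg/L.
Steady-state peak Cmax,ss = C₀·R = 14 × 8/7 ≈ 16.000 mg/L.
Steady-state trough Cmin,ss = Cmax,ss·f ≈ 16.000 × 0.125 ≈ 2.000 mg/L.
Trough 2.0 mg/L vs MEC 1 mg/L: adequate.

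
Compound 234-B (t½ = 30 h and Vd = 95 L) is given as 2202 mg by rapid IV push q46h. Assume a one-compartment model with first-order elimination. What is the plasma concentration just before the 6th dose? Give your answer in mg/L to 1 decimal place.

f = (1/2)^(τ/t½) = (1/2)^(46/30) ≈ 0.3455.
C₀ = D/Vd = 2202/95 ≈ 23.179 mg/L.
Before the 6th dose, 5 doses have been given. Superposition: Cmin = C₀·(f + f² + … + f^5).
≈ 23.179 × (0.3455 + 0.1194 + 0.0412 + 0.0142 + 0.0049) ≈ 23.179 × 0.5252 ≈ 12.174 mg/L.

12.2 mg/L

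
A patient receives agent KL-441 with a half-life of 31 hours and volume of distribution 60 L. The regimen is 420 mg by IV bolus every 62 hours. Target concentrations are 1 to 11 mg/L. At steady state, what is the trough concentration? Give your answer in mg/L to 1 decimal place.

2.3 mg/L

The dosing interval is 2 half-lives, so f = 2^(−2) = 0.25.
At steady state, R = 1/(1 − 0.25) = 4/3.
Single-dose peak C₀ = D/Vd = 420/60 = 7 mg/L.
Steady-state peak Cmax,ss = C₀·R = 7 × 4/3 ≈ 9.333 mg/L.
Steady-state trough Cmin,ss = Cmax,ss·f ≈ 9.333 × 0.25 ≈ 2.333 mg/L.
Trough 2.3 mg/L vs MEC 1 mg/L: adequate.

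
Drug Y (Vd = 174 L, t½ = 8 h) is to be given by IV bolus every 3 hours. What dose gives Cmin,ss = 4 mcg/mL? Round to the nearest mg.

τ/t½ = 3/8 ≈ 0.375, so f = (1/2)^(3/8) ≈ 0.771105.
Cmin,ss = (D/Vd)·f/(1−f), so D = Cmin,ss·Vd·(1−f)/f.
D = 4 × 174 × (1−f)/f ≈ 4 × 174 × 0.29684 ≈ 206.60 mg.

207 mg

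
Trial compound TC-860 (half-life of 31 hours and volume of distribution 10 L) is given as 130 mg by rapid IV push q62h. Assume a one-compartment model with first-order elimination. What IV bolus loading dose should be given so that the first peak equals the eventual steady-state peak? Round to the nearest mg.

f = (1/2)^(62/31) ≈ 0.250000; accumulation ratio R = 1/(1−f) ≈ 1.33333.
Loading dose to hit Cmax,ss on first dose: D_load = D_maint·R ≈ 130 × 1.33333 ≈ 173.33 mg.

173 mg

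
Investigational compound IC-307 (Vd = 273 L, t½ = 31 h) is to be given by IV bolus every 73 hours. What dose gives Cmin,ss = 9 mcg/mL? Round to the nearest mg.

10111 mg

τ/t½ = 73/31 ≈ 2.3548, so f = (1/2)^(73/31) ≈ 0.195489.
Cmin,ss = (D/Vd)·f/(1−f), so D = Cmin,ss·Vd·(1−f)/f.
D = 9 × 273 × (1−f)/f ≈ 9 × 273 × 4.11538 ≈ 10111.49 mg.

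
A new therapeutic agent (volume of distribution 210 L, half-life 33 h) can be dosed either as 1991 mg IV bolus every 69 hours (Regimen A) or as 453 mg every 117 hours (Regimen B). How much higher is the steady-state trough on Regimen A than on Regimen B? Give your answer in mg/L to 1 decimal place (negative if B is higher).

2.7 mg/L

Regimen A: f = (1/2)^(69/33) ≈ 0.2347; Cmin,ss = (1991/210)·f/(1−f) ≈ 2.908 mg/L.
Regimen B: f = (1/2)^(117/33) ≈ 0.0856; Cmin,ss = (453/210)·f/(1−f) ≈ 0.202 mg/L.
Difference ≈ 2.908 − 0.202 ≈ 2.706 mg/L.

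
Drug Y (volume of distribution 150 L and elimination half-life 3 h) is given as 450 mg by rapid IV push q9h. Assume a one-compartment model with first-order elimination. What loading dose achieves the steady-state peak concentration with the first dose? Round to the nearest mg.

514 mg

f = (1/2)^(9/3) ≈ 0.125000; accumulation ratio R = 1/(1−f) ≈ 1.14286.
Loading dose to hit Cmax,ss on first dose: D_load = D_maint·R ≈ 450 × 1.14286 ≈ 514.29 mg.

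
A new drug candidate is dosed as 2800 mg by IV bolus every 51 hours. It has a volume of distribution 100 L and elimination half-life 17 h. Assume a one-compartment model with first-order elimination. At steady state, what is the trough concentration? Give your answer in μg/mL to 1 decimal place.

The dosing interval is 3 half-lives, so f = 2^(−3) = 0.125.
Accumulation ratio R = 1/(1 − f) = 1/0.875 = 8/7.
Single-dose peak C₀ = D/Vd = 2800/100 = 28 μg/mL.
Steady-state peak Cmax,ss = C₀·R = 28 × 8/7 ≈ 32.000 μg/mL.
Steady-state trough Cmin,ss = Cmax,ss·f ≈ 32.000 × 0.125 ≈ 4.000 μg/mL.

4.0 μg/mL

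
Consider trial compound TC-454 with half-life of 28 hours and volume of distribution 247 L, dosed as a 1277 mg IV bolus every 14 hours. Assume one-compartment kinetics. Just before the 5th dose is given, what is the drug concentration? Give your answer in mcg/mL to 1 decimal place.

9.4 mcg/mL

f = (1/2)^(τ/t½) = (1/2)^(14/28) ≈ 0.7071.
C₀ = D/Vd = 1277/247 ≈ 5.170 mcg/mL.
Before the 5th dose, 4 doses have been given. Superposition: Cmin = C₀·(f + f² + … + f^4).
≈ 5.170 × (0.7071 + 0.5000 + 0.3535 + 0.2500) ≈ 5.170 × 1.8106 ≈ 9.361 mcg/mL.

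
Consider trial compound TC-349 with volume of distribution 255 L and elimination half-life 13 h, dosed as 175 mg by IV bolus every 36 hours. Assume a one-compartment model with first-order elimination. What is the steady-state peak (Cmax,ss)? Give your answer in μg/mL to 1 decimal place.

τ/t½ = 36/13 ≈ 2.7692, so fraction remaining f = (1/2)^(36/13) ≈ 0.1467.
At steady state, accumulation factor R = 1/(1 − e^(−kτ)) ≈ 1.1719.
Single-dose peak C₀ = D/Vd = 175/255 ≈ 0.686 μg/mL.
Cmax,ss = C₀/(1 − f) ≈ 0.686/0.8533 ≈ 0.804 μg/mL.

0.8 μg/mL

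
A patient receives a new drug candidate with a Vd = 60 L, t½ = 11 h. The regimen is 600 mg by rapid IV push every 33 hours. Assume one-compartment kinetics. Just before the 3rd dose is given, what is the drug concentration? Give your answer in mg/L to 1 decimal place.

1.4 mg/L

f = (1/2)^(τ/t½) = (1/2)^(33/11) ≈ 0.1250.
C₀ = D/Vd = 600/60 ≈ 10.000 mg/L.
Before the 3rd dose, 2 doses have been given. Superposition: Cmin = C₀·(f + f²).
≈ 10.000 × (0.1250 + 0.0156) ≈ 10.000 × 0.1406 ≈ 1.406 mg/L.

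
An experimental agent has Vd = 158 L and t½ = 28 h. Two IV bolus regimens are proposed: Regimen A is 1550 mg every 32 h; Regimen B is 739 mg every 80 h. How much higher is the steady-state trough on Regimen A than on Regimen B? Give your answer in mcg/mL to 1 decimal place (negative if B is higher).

Regimen A: f = (1/2)^(32/28) ≈ 0.4529; Cmin,ss = (1550/158)·f/(1−f) ≈ 8.121 mcg/mL.
Regimen B: f = (1/2)^(80/28) ≈ 0.1380; Cmin,ss = (739/158)·f/(1−f) ≈ 0.749 mcg/mL.
Difference ≈ 8.121 − 0.749 ≈ 7.372 mcg/mL.

7.4 mcg/mL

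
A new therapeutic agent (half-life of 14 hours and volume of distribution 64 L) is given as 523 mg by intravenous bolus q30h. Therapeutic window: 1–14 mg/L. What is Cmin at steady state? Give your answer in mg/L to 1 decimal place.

2.4 mg/L

k = ln2/t½ = ln2/14 ≈ 0.049511 h⁻¹; fraction remaining f = e^(−kτ) = e^(−0.049511×30) ≈ 0.2264.
Single-dose peak C₀ = D/Vd = 523/64 ≈ 8.172 mg/L.
Steady-state trough Cmin,ss = C₀·f/(1−f) ≈ 8.172 × 0.2264/0.7736 ≈ 2.392 mg/L.
Trough 2.4 mg/L vs MEC 1 mg/L: adequate.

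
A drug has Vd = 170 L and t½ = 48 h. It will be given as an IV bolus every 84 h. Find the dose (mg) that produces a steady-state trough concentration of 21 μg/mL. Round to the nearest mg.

τ/t½ = 84/48 ≈ 1.75, so f = (1/2)^(84/48) ≈ 0.297302.
Cmin,ss = (D/Vd)·f/(1−f), so D = Cmin,ss·Vd·(1−f)/f.
D = 21 × 170 × (1−f)/f ≈ 21 × 170 × 2.36358 ≈ 8437.98 mg.

8438 mg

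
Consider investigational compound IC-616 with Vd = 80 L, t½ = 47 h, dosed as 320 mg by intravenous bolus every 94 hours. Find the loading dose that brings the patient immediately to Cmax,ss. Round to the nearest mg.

427 mg

f = (1/2)^(94/47) ≈ 0.250000; accumulation ratio R = 1/(1−f) ≈ 1.33333.
Loading dose to hit Cmax,ss on first dose: D_load = D_maint·R ≈ 320 × 1.33333 ≈ 426.67 mg.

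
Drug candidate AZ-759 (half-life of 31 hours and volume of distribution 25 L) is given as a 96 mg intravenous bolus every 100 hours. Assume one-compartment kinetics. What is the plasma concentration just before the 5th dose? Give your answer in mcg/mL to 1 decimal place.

f = (1/2)^(τ/t½) = (1/2)^(100/31) ≈ 0.1069.
C₀ = D/Vd = 96/25 ≈ 3.840 mcg/mL.
Before the 5th dose, 4 doses have been given. Superposition: Cmin = C₀·(f + f² + … + f^4).
≈ 3.840 × (0.1069 + 0.0114 + 0.0012 + 0.0001) ≈ 3.840 × 0.1196 ≈ 0.459 mcg/mL.

0.5 mcg/mL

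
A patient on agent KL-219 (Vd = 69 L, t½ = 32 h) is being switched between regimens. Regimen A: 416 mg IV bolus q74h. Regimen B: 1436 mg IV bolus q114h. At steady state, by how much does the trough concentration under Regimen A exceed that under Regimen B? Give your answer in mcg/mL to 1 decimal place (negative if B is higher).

Regimen A: f = (1/2)^(74/32) ≈ 0.2013; Cmin,ss = (416/69)·f/(1−f) ≈ 1.520 mcg/mL.
Regimen B: f = (1/2)^(114/32) ≈ 0.0846; Cmin,ss = (1436/69)·f/(1−f) ≈ 1.923 mcg/mL.
Difference ≈ 1.520 − 1.923 ≈ -0.403 mcg/mL.

-0.4 mcg/mL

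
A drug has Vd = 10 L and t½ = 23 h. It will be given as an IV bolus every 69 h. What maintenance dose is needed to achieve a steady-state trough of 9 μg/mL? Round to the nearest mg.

630 mg

τ/t½ = 69/23 ≈ 3, so f = (1/2)^(69/23) ≈ 0.125000.
Cmin,ss = (D/Vd)·f/(1−f), so D = Cmin,ss·Vd·(1−f)/f.
D = 9 × 10 × (1−f)/f ≈ 9 × 10 × 7.00000 ≈ 630.00 mg.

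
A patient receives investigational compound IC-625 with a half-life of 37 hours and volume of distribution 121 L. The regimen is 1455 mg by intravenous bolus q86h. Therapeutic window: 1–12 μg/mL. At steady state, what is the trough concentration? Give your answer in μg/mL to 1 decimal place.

3.0 μg/mL

τ/t½ = 86/37 ≈ 2.3243, so fraction remaining f = (1/2)^(86/37) ≈ 0.1997.
At steady state, accumulation factor R = 1/(1 − e^(−kτ)) ≈ 1.2495.
Single-dose peak C₀ = D/Vd = 1455/121 ≈ 12.025 μg/mL.
Steady-state peak Cmax,ss = C₀·R ≈ 12.025 × 1.2495 ≈ 15.025 μg/mL.
Steady-state trough Cmin,ss = Cmax,ss·f ≈ 15.025 × 0.1997 ≈ 3.000 μg/mL.
Trough 3.0 μg/mL vs MEC 1 μg/mL: adequate.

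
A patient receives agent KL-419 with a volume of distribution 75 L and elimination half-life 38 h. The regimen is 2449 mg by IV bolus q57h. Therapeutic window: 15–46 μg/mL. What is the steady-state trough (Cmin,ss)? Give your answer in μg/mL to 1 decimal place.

17.9 μg/mL

τ/t½ = 57/38 ≈ 1.5, so fraction remaining f = (1/2)^(57/38) ≈ 0.3536.
Single-dose peak C₀ = D/Vd = 2449/75 ≈ 32.653 μg/mL.
Steady-state trough Cmin,ss = C₀·f/(1−f) ≈ 32.653 × 0.3536/0.6464 ≈ 17.862 μg/mL.
Trough 17.9 μg/mL vs MEC 15 μg/mL: adequate.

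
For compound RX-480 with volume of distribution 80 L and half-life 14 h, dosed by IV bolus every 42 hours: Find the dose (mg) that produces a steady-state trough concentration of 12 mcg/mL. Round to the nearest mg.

τ/t½ = 42/14 ≈ 3, so f = (1/2)^(42/14) ≈ 0.125000.
Cmin,ss = (D/Vd)·f/(1−f), so D = Cmin,ss·Vd·(1−f)/f.
D = 12 × 80 × (1−f)/f ≈ 12 × 80 × 7.00000 ≈ 6720.00 mg.

6720 mg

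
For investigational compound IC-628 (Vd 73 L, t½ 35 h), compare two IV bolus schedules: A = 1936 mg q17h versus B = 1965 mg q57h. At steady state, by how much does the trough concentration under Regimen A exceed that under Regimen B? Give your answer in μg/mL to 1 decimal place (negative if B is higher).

53.4 μg/mL

Regimen A: f = (1/2)^(17/35) ≈ 0.7141; Cmin,ss = (1936/73)·f/(1−f) ≈ 66.241 μg/mL.
Regimen B: f = (1/2)^(57/35) ≈ 0.3234; Cmin,ss = (1965/73)·f/(1−f) ≈ 12.866 μg/mL.
Difference ≈ 66.241 − 12.866 ≈ 53.375 μg/mL.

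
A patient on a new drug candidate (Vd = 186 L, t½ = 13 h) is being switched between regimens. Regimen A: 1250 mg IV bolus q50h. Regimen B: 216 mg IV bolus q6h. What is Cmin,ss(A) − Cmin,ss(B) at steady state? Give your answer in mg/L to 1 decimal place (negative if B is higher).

Regimen A: f = (1/2)^(50/13) ≈ 0.0695; Cmin,ss = (1250/186)·f/(1−f) ≈ 0.502 mg/L.
Regimen B: f = (1/2)^(6/13) ≈ 0.7262; Cmin,ss = (216/186)·f/(1−f) ≈ 3.080 mg/L.
Difference ≈ 0.502 − 3.080 ≈ -2.578 mg/L.

-2.6 mg/L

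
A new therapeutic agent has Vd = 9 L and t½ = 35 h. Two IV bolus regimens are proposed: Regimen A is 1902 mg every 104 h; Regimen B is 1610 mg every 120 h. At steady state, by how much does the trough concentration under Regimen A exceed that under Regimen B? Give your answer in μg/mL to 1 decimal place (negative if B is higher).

12.6 μg/mL

Regimen A: f = (1/2)^(104/35) ≈ 0.1275; Cmin,ss = (1902/9)·f/(1−f) ≈ 30.883 μg/mL.
Regimen B: f = (1/2)^(120/35) ≈ 0.0929; Cmin,ss = (1610/9)·f/(1−f) ≈ 18.321 μg/mL.
Difference ≈ 30.883 − 18.321 ≈ 12.562 μg/mL.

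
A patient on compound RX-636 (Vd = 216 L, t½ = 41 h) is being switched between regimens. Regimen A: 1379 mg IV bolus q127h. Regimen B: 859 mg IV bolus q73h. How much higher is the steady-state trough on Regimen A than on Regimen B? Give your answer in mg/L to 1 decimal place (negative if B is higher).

Regimen A: f = (1/2)^(127/41) ≈ 0.1168; Cmin,ss = (1379/216)·f/(1−f) ≈ 0.844 mg/L.
Regimen B: f = (1/2)^(73/41) ≈ 0.2911; Cmin,ss = (859/216)·f/(1−f) ≈ 1.633 mg/L.
Difference ≈ 0.844 − 1.633 ≈ -0.789 mg/L.

-0.8 mg/L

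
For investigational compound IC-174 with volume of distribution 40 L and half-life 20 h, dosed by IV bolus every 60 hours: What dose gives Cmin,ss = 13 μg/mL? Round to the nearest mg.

3640 mg

τ/t½ = 60/20 ≈ 3, so f = (1/2)^(60/20) ≈ 0.125000.
Cmin,ss = (D/Vd)·f/(1−f), so D = Cmin,ss·Vd·(1−f)/f.
D = 13 × 40 × (1−f)/f ≈ 13 × 40 × 7.00000 ≈ 3640.00 mg.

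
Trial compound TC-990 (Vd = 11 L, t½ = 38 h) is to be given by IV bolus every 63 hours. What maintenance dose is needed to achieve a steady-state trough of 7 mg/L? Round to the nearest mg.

τ/t½ = 63/38 ≈ 1.6579, so f = (1/2)^(63/38) ≈ 0.316901.
Cmin,ss = (D/Vd)·f/(1−f), so D = Cmin,ss·Vd·(1−f)/f.
D = 7 × 11 × (1−f)/f ≈ 7 × 11 × 2.15556 ≈ 165.98 mg.

166 mg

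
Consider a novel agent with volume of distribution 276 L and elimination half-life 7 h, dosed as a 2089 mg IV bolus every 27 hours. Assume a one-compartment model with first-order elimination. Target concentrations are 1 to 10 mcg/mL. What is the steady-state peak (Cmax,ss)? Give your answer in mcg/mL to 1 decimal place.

k = ln2/t½ = ln2/7 ≈ 0.099021 h⁻¹; fraction remaining f = e^(−kτ) = e^(−0.099021×27) ≈ 0.0690.
At steady state, accumulation factor R = 1/(1 − e^(−kτ)) ≈ 1.0741.
Each bolus raises the concentration by D/Vd = 2089/276 ≈ 7.569 mcg/mL.
Steady-state peak Cmax,ss = C₀·R ≈ 7.569 × 1.0741 ≈ 8.130 mcg/mL.
Peak 8.1 mcg/mL vs MTC 10 mcg/mL: below toxic threshold.

8.1 mcg/mL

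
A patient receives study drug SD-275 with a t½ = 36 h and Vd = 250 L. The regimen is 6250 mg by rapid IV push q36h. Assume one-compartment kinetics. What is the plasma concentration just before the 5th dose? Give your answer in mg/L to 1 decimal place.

23.4 mg/L

f = (1/2)^(τ/t½) = (1/2)^(36/36) ≈ 0.5000.
C₀ = D/Vd = 6250/250 ≈ 25.000 mg/L.
Before the 5th dose, 4 doses have been given. Superposition: Cmin = C₀·(f + f² + … + f^4).
≈ 25.000 × (0.5000 + 0.2500 + 0.1250 + 0.0625) ≈ 25.000 × 0.9375 ≈ 23.438 mg/L.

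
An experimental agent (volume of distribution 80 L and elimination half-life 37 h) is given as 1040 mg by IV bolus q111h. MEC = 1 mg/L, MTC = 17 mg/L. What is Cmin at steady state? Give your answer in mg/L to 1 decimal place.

1.9 mg/L

The dosing interval is 3 half-lives, so f = 2^(−3) = 0.125.
Accumulation ratio R = 1/(1 − f) = 1/0.875 = 8/7.
Single-dose peak C₀ = D/Vd = 1040/80 = 13 mg/L.
Steady-state peak Cmax,ss = C₀·R = 13 × 8/7 ≈ 14.857 mg/L.
Steady-state trough Cmin,ss = Cmax,ss·f ≈ 14.857 × 0.125 ≈ 1.857 mg/L.
Trough 1.9 mg/L vs MEC 1 mg/L: adequate.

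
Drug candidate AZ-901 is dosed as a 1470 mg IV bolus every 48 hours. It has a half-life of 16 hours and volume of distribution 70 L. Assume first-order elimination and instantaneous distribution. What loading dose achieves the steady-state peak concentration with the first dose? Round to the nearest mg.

f = (1/2)^(48/16) ≈ 0.125000; accumulation ratio R = 1/(1−f) ≈ 1.14286.
Loading dose to hit Cmax,ss on first dose: D_load = D_maint·R ≈ 1470 × 1.14286 ≈ 1680.00 mg.

1680 mg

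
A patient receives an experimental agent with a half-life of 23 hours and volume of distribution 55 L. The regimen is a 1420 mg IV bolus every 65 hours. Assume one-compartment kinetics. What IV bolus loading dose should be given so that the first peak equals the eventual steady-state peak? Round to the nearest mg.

1653 mg

f = (1/2)^(65/23) ≈ 0.141014; accumulation ratio R = 1/(1−f) ≈ 1.16416.
Loading dose to hit Cmax,ss on first dose: D_load = D_maint·R ≈ 1420 × 1.16416 ≈ 1653.11 mg.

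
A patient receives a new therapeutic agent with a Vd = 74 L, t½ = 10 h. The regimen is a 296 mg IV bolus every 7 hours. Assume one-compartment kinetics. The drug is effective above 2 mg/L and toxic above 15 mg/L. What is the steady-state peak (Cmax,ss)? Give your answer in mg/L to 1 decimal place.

τ/t½ = 7/10 ≈ 0.7, so fraction remaining f = (1/2)^(7/10) ≈ 0.6156.
At steady state, accumulation factor R = 1/(1 − e^(−kτ)) ≈ 2.6015.
Single-dose peak C₀ = D/Vd = 296/74 ≈ 4.000 mg/L.
Cmax,ss = C₀/(1 − f) ≈ 4.000/0.3844 ≈ 10.406 mg/L.
Peak 10.4 mg/L vs MTC 15 mg/L: below toxic threshold.

10.4 mg/L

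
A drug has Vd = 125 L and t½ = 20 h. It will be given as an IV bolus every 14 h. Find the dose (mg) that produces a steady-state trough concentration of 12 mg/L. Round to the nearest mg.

τ/t½ = 14/20 ≈ 0.7, so f = (1/2)^(14/20) ≈ 0.615572.
Cmin,ss = (D/Vd)·f/(1−f), so D = Cmin,ss·Vd·(1−f)/f.
D = 12 × 125 × (1−f)/f ≈ 12 × 125 × 0.62451 ≈ 936.76 mg.

937 mg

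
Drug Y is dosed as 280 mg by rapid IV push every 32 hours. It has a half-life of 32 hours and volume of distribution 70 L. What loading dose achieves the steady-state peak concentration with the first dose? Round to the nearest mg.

f = (1/2)^(32/32) ≈ 0.500000; accumulation ratio R = 1/(1−f) ≈ 2.00000.
Loading dose to hit Cmax,ss on first dose: D_load = D_maint·R ≈ 280 × 2.00000 ≈ 560.00 mg.

560 mg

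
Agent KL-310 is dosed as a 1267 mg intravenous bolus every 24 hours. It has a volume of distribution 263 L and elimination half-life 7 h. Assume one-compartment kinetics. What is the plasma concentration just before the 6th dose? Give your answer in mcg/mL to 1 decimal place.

0.5 mcg/mL

f = (1/2)^(τ/t½) = (1/2)^(24/7) ≈ 0.0929.
C₀ = D/Vd = 1267/263 ≈ 4.817 mcg/mL.
Before the 6th dose, 5 doses have been given. Superposition: Cmin = C₀·(f + f² + … + f^5).
≈ 4.817 × (0.0929 + 0.0086 + 0.0008 + 0.0001 + 0.0000) ≈ 4.817 × 0.1024 ≈ 0.493 mcg/mL.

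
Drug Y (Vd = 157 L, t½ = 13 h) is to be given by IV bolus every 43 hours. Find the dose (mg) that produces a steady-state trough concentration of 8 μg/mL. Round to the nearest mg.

11181 mg

τ/t½ = 43/13 ≈ 3.3077, so f = (1/2)^(43/13) ≈ 0.100992.
Cmin,ss = (D/Vd)·f/(1−f), so D = Cmin,ss·Vd·(1−f)/f.
D = 8 × 157 × (1−f)/f ≈ 8 × 157 × 8.90177 ≈ 11180.62 mg.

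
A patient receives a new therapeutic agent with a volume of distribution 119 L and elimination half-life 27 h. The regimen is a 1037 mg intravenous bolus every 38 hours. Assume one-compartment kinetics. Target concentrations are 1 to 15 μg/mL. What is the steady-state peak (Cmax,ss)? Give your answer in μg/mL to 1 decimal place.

Over one 38-h interval, 38/27 ≈ 1.4074 half-lives elapse, leaving f ≈ 0.3770 of each dose.
At steady state, accumulation factor R = 1/(1 − e^(−kτ)) ≈ 1.6051.
Each bolus raises the concentration by D/Vd = 1037/119 ≈ 8.714 μg/mL.
Steady-state peak Cmax,ss = C₀·R ≈ 8.714 × 1.6051 ≈ 13.987 μg/mL.
Peak 14.0 μg/mL vs MTC 15 μg/mL: below toxic threshold.

14.0 μg/mL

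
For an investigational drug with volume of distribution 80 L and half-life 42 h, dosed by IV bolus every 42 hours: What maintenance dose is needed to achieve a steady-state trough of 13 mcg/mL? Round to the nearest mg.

1040 mg

τ/t½ = 42/42 ≈ 1, so f = (1/2)^(42/42) ≈ 0.500000.
Cmin,ss = (D/Vd)·f/(1−f), so D = Cmin,ss·Vd·(1−f)/f.
D = 13 × 80 × (1−f)/f ≈ 13 × 80 × 1.00000 ≈ 1040.00 mg.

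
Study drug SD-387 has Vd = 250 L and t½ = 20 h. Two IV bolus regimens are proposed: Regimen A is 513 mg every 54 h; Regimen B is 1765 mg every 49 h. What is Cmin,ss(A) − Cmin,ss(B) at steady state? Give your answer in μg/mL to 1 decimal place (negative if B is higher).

Regimen A: f = (1/2)^(54/20) ≈ 0.1539; Cmin,ss = (513/250)·f/(1−f) ≈ 0.373 μg/mL.
Regimen B: f = (1/2)^(49/20) ≈ 0.1830; Cmin,ss = (1765/250)·f/(1−f) ≈ 1.581 μg/mL.
Difference ≈ 0.373 − 1.581 ≈ -1.208 μg/mL.

-1.2 μg/mL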